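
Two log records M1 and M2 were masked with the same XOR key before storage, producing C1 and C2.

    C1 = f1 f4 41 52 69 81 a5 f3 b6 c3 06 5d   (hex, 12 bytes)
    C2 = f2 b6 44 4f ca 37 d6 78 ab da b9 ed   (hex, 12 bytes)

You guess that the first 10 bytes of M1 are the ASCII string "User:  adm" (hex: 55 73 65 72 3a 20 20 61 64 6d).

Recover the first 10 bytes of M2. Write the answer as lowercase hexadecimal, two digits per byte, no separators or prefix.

5631606f999653ea7974

First, C1 ⊕ C2 = (M1 ⊕ K) ⊕ (M2 ⊕ K) = M1 ⊕ M2, so the key drops out. Then M2 = (M1 ⊕ M2) ⊕ M1 over the first 10 bytes.
byte 0: (f1 XOR f2) XOR 55 = 03 XOR 55 = 56
byte 1: (f4 XOR b6) XOR 73 = 42 XOR 73 = 31
byte 2: (41 XOR 44) XOR 65 = 05 XOR 65 = 60
byte 3: (52 XOR 4f) XOR 72 = 1d XOR 72 = 6f
byte 4: (69 XOR ca) XOR 3a = a3 XOR 3a = 99
byte 5: (81 XOR 37) XOR 20 = b6 XOR 20 = 96
byte 6: (a5 XOR d6) XOR 20 = 73 XOR 20 = 53
byte 7: (f3 XOR 78) XOR 61 = 8b XOR 61 = ea
byte 8: (b6 XOR ab) XOR 64 = 1d XOR 64 = 79
byte 9: (c3 XOR da) XOR 6d = 19 XOR 6d = 74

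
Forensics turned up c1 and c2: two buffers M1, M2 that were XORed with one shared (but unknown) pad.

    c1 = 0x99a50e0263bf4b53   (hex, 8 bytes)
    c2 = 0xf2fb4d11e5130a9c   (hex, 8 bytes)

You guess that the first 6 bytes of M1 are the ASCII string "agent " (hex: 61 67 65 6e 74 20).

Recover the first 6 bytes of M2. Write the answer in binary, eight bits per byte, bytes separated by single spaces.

First, c1 ⊕ c2 = (M1 ⊕ K) ⊕ (M2 ⊕ K) = M1 ⊕ M2, so the key drops out. Then M2 = (M1 ⊕ M2) ⊕ M1 over the first 6 bytes.
byte 0: (99 xor f2) xor 61 = 6b xor 61 = 0a
byte 1: (a5 xor fb) xor 67 = 5e xor 67 = 39
byte 2: (0e xor 4d) xor 65 = 43 xor 65 = 26
byte 3: (02 xor 11) xor 6e = 13 xor 6e = 7d
byte 4: (63 xor e5) xor 74 = 86 xor 74 = f2
byte 5: (bf xor 13) xor 20 = ac xor 20 = 8c

00001010 00111001 00100110 01111101 11110010 10001100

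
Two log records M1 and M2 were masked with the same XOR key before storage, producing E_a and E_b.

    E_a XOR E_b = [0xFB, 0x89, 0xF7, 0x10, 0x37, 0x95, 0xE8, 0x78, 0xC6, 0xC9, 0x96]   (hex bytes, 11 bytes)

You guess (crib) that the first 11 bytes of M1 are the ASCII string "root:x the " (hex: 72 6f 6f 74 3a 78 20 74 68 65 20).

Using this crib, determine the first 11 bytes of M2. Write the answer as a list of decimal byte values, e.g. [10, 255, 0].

[137, 230, 152, 100, 13, 237, 200, 12, 174, 172, 182]

Since E_a ⊕ E_b = M1 ⊕ M2, XORing with the guessed M1 bytes yields the corresponding M2 bytes: M2 = (E_a ⊕ E_b) ⊕ M1.
byte 0: fb XOR 72 = 89
byte 1: 89 XOR 6f = e6
byte 2: f7 XOR 6f = 98
byte 3: 10 XOR 74 = 64
byte 4: 37 XOR 3a = 0d
byte 5: 95 XOR 78 = ed
byte 6: e8 XOR 20 = c8
byte 7: 78 XOR 74 = 0c
byte 8: c6 XOR 68 = ae
byte 9: c9 XOR 65 = ac
byte 10: 96 XOR 20 = b6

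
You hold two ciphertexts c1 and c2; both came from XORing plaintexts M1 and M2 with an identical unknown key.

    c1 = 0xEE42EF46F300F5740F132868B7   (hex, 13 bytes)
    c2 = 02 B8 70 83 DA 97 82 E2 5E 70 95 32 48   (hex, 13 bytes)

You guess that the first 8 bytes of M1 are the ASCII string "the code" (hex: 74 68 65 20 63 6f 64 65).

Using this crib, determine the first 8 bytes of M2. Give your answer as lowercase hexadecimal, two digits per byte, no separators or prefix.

First, c1 ⊕ c2 = (M1 ⊕ K) ⊕ (M2 ⊕ K) = M1 ⊕ M2, so the key drops out. Then M2 = (M1 ⊕ M2) ⊕ M1 over the first 8 bytes.
byte 0: (ee XOR 02) XOR 74 = ec XOR 74 = 98
byte 1: (42 XOR b8) XOR 68 = fa XOR 68 = 92
byte 2: (ef XOR 70) XOR 65 = 9f XOR 65 = fa
byte 3: (46 XOR 83) XOR 20 = c5 XOR 20 = e5
byte 4: (f3 XOR da) XOR 63 = 29 XOR 63 = 4a
byte 5: (00 XOR 97) XOR 6f = 97 XOR 6f = f8
byte 6: (f5 XOR 82) XOR 64 = 77 XOR 64 = 13
byte 7: (74 XOR e2) XOR 65 = 96 XOR 65 = f3

9892fae54af813f3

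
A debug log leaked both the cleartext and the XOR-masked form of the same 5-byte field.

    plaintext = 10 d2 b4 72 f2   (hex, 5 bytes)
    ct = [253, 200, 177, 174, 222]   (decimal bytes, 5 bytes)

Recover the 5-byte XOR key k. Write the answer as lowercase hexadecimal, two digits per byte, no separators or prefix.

Since ct = plaintext ⊕ k, XORing both sides with plaintext gives k = plaintext ⊕ ct.
10 ⊕ fd = ed
d2 ⊕ c8 = 1a
b4 ⊕ b1 = 05
72 ⊕ ae = dc
f2 ⊕ de = 2c

ed1a05dc2c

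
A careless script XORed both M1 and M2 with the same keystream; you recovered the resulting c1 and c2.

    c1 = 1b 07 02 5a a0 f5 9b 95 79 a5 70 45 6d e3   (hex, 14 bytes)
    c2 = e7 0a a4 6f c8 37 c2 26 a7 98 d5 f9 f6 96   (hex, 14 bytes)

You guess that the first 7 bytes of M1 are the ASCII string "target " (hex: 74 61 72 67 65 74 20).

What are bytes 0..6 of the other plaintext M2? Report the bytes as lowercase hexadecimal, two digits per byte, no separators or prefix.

First, c1 ⊕ c2 = (M1 ⊕ K) ⊕ (M2 ⊕ K) = M1 ⊕ M2, so the key drops out. Then M2 = (M1 ⊕ M2) ⊕ M1 over the first 7 bytes.
byte 0: (1b ^ e7) ^ 74 = fc ^ 74 = 88
byte 1: (07 ^ 0a) ^ 61 = 0d ^ 61 = 6c
byte 2: (02 ^ a4) ^ 72 = a6 ^ 72 = d4
byte 3: (5a ^ 6f) ^ 67 = 35 ^ 67 = 52
byte 4: (a0 ^ c8) ^ 65 = 68 ^ 65 = 0d
byte 5: (f5 ^ 37) ^ 74 = c2 ^ 74 = b6
byte 6: (9b ^ c2) ^ 20 = 59 ^ 20 = 79

886cd4520db679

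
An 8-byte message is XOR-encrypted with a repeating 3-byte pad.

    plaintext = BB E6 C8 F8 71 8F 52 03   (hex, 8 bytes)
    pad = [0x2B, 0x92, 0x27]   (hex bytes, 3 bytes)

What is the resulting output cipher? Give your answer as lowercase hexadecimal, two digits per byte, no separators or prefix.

The 3-byte key repeats, so the effective keystream is 2b 92 27 2b 92 27 2b 92.
byte 0: 187 xor  43 = 144
byte 1: 230 xor 146 = 116
byte 2: 200 xor  39 = 239
byte 3: 248 xor  43 = 211
byte 4: 113 xor 146 = 227
byte 5: 143 xor  39 = 168
byte 6:  82 xor  43 = 121
byte 7:   3 xor 146 = 145

9074efd3e3a87991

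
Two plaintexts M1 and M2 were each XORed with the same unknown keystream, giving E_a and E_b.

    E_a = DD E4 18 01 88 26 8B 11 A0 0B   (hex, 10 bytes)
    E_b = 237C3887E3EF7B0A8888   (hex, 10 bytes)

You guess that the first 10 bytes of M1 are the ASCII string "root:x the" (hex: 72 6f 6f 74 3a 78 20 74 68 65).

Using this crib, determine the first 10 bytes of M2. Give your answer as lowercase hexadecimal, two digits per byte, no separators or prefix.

8cf74ff251b1d06f40e6

First, E_a ⊕ E_b = (M1 ⊕ K) ⊕ (M2 ⊕ K) = M1 ⊕ M2, so the key drops out. Then M2 = (M1 ⊕ M2) ⊕ M1 over the first 10 bytes.
byte 0: (dd ^ 23) ^ 72 = fe ^ 72 = 8c
byte 1: (e4 ^ 7c) ^ 6f = 98 ^ 6f = f7
byte 2: (18 ^ 38) ^ 6f = 20 ^ 6f = 4f
byte 3: (01 ^ 87) ^ 74 = 86 ^ 74 = f2
byte 4: (88 ^ e3) ^ 3a = 6b ^ 3a = 51
byte 5: (26 ^ ef) ^ 78 = c9 ^ 78 = b1
byte 6: (8b ^ 7b) ^ 20 = f0 ^ 20 = d0
byte 7: (11 ^ 0a) ^ 74 = 1b ^ 74 = 6f
byte 8: (a0 ^ 88) ^ 68 = 28 ^ 68 = 40
byte 9: (0b ^ 88) ^ 65 = 83 ^ 65 = e6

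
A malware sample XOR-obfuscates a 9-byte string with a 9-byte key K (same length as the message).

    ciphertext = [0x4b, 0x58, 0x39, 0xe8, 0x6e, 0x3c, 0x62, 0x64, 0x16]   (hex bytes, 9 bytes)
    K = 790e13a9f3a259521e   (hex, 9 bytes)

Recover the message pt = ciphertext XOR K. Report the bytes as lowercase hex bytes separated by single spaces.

32 56 2a 41 9d 9e 3b 36 08

 75 XOR 121 =  50
 88 XOR  14 =  86
 57 XOR  19 =  42
232 XOR 169 =  65
110 XOR 243 = 157
 60 XOR 162 = 158
 98 XOR  89 =  59
100 XOR  82 =  54
 22 XOR  30 =   8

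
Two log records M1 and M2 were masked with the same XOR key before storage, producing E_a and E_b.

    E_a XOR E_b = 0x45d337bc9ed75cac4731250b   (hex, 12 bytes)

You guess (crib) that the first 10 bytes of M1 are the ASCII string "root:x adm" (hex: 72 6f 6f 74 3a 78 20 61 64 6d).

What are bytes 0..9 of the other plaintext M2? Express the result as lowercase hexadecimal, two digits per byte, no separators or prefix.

Since E_a ⊕ E_b = M1 ⊕ M2, XORing with the guessed M1 bytes yields the corresponding M2 bytes: M2 = (E_a ⊕ E_b) ⊕ M1.
 69 ⊕ 114 =  55
211 ⊕ 111 = 188
 55 ⊕ 111 =  88
188 ⊕ 116 = 200
158 ⊕  58 = 164
215 ⊕ 120 = 175
 92 ⊕  32 = 124
172 ⊕  97 = 205
 71 ⊕ 100 =  35
 49 ⊕ 109 =  92

37bc58c8a4af7ccd235c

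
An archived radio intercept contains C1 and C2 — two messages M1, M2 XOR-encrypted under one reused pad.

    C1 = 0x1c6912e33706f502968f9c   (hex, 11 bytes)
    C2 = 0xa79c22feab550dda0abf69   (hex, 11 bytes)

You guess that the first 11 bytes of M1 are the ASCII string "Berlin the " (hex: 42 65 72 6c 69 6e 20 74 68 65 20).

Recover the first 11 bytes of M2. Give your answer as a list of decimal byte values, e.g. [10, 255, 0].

First, C1 ⊕ C2 = (M1 ⊕ K) ⊕ (M2 ⊕ K) = M1 ⊕ M2, so the key drops out. Then M2 = (M1 ⊕ M2) ⊕ M1 over the first 11 bytes.
byte 0: (1c xor a7) xor 42 = bb xor 42 = f9
byte 1: (69 xor 9c) xor 65 = f5 xor 65 = 90
byte 2: (12 xor 22) xor 72 = 30 xor 72 = 42
byte 3: (e3 xor fe) xor 6c = 1d xor 6c = 71
byte 4: (37 xor ab) xor 69 = 9c xor 69 = f5
byte 5: (06 xor 55) xor 6e = 53 xor 6e = 3d
byte 6: (f5 xor 0d) xor 20 = f8 xor 20 = d8
byte 7: (02 xor da) xor 74 = d8 xor 74 = ac
byte 8: (96 xor 0a) xor 68 = 9c xor 68 = f4
byte 9: (8f xor bf) xor 65 = 30 xor 65 = 55
byte 10: (9c xor 69) xor 20 = f5 xor 20 = d5

[249, 144, 66, 113, 245, 61, 216, 172, 244, 85, 213]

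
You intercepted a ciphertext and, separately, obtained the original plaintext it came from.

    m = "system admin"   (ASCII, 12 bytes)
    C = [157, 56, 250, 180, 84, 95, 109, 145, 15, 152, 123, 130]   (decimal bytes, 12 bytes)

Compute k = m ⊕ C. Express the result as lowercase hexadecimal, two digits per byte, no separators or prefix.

ee4189c031324df06bf512ec

Since C = m ⊕ k, XORing both sides with m gives k = m ⊕ C.
73 XOR 9d = ee
79 XOR 38 = 41
73 XOR fa = 89
74 XOR b4 = c0
65 XOR 54 = 31
6d XOR 5f = 32
20 XOR 6d = 4d
61 XOR 91 = f0
64 XOR 0f = 6b
6d XOR 98 = f5
69 XOR 7b = 12
6e XOR 82 = ec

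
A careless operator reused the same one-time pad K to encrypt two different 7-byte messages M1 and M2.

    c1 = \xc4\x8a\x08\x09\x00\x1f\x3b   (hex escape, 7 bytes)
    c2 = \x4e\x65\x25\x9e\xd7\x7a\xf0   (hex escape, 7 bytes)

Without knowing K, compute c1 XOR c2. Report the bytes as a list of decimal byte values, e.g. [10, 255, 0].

c1 ⊕ c2 = (M1 ⊕ K) ⊕ (M2 ⊕ K) = M1 ⊕ M2 — the shared key cancels under XOR.
byte 0: c4 XOR 4e = 8a
byte 1: 8a XOR 65 = ef
byte 2: 08 XOR 25 = 2d
byte 3: 09 XOR 9e = 97
byte 4: 00 XOR d7 = d7
byte 5: 1f XOR 7a = 65
byte 6: 3b XOR f0 = cb

[138, 239, 45, 151, 215, 101, 203]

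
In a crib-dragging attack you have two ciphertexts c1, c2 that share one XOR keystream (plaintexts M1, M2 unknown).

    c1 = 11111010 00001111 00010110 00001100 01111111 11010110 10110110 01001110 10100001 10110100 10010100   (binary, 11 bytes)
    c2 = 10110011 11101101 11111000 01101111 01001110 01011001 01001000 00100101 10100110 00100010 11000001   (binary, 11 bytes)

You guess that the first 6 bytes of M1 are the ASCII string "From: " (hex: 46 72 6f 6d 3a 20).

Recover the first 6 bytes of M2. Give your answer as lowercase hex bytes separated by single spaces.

0f 90 81 0e 0b af

First, c1 ⊕ c2 = (M1 ⊕ K) ⊕ (M2 ⊕ K) = M1 ⊕ M2, so the key drops out. Then M2 = (M1 ⊕ M2) ⊕ M1 over the first 6 bytes.
byte 0: (fa ^ b3) ^ 46 = 49 ^ 46 = 0f
byte 1: (0f ^ ed) ^ 72 = e2 ^ 72 = 90
byte 2: (16 ^ f8) ^ 6f = ee ^ 6f = 81
byte 3: (0c ^ 6f) ^ 6d = 63 ^ 6d = 0e
byte 4: (7f ^ 4e) ^ 3a = 31 ^ 3a = 0b
byte 5: (d6 ^ 59) ^ 20 = 8f ^ 20 = af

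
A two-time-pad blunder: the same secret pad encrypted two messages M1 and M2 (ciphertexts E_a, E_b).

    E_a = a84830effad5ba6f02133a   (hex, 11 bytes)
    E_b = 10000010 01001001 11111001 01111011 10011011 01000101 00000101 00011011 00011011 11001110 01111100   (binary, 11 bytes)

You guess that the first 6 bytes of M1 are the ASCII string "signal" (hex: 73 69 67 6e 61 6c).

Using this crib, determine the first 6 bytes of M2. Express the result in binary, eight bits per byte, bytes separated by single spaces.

First, E_a ⊕ E_b = (M1 ⊕ K) ⊕ (M2 ⊕ K) = M1 ⊕ M2, so the key drops out. Then M2 = (M1 ⊕ M2) ⊕ M1 over the first 6 bytes.
byte 0: (a8 xor 82) xor 73 = 2a xor 73 = 59
byte 1: (48 xor 49) xor 69 = 01 xor 69 = 68
byte 2: (30 xor f9) xor 67 = c9 xor 67 = ae
byte 3: (ef xor 7b) xor 6e = 94 xor 6e = fa
byte 4: (fa xor 9b) xor 61 = 61 xor 61 = 00
byte 5: (d5 xor 45) xor 6c = 90 xor 6c = fc

01011001 01101000 10101110 11111010 00000000 11111100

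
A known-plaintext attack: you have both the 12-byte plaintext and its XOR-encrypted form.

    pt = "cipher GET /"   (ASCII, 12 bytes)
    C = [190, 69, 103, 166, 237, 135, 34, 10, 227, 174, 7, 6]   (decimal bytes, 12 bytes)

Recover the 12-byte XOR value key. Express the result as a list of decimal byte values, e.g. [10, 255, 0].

Since C = pt ⊕ key, XORing both sides with pt gives key = pt ⊕ C.
byte 0: 63 XOR be = dd
byte 1: 69 XOR 45 = 2c
byte 2: 70 XOR 67 = 17
byte 3: 68 XOR a6 = ce
byte 4: 65 XOR ed = 88
byte 5: 72 XOR 87 = f5
byte 6: 20 XOR 22 = 02
byte 7: 47 XOR 0a = 4d
byte 8: 45 XOR e3 = a6
byte 9: 54 XOR ae = fa
byte 10: 20 XOR 07 = 27
byte 11: 2f XOR 06 = 29

[221, 44, 23, 206, 136, 245, 2, 77, 166, 250, 39, 41]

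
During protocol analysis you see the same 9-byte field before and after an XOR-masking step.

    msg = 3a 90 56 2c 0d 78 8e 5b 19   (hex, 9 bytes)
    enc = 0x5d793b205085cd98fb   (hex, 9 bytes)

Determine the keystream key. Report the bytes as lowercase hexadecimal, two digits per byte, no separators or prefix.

Since enc = msg ⊕ key, XORing both sides with msg gives key = msg ⊕ enc.
3a ⊕ 5d = 67
90 ⊕ 79 = e9
56 ⊕ 3b = 6d
2c ⊕ 20 = 0c
0d ⊕ 50 = 5d
78 ⊕ 85 = fd
8e ⊕ cd = 43
5b ⊕ 98 = c3
19 ⊕ fb = e2

67e96d0c5dfd43c3e2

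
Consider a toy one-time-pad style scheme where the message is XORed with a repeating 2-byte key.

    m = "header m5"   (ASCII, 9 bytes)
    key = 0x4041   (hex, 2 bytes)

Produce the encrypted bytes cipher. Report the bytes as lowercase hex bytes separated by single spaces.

28 24 21 25 25 33 60 2c 75

The 2-byte key repeats, so the effective keystream is 40 41 40 41 40 41 40 41 40.
byte 0: 68 ^ 40 = 28
byte 1: 65 ^ 41 = 24
byte 2: 61 ^ 40 = 21
byte 3: 64 ^ 41 = 25
byte 4: 65 ^ 40 = 25
byte 5: 72 ^ 41 = 33
byte 6: 20 ^ 40 = 60
byte 7: 6d ^ 41 = 2c
byte 8: 35 ^ 40 = 75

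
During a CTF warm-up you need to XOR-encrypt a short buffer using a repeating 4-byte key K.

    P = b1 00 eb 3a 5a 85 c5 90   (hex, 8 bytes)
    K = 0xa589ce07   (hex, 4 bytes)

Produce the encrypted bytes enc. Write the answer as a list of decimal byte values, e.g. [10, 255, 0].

[20, 137, 37, 61, 255, 12, 11, 151]

The 4-byte key repeats, so the effective keystream is a5 89 ce 07 a5 89 ce 07.
byte 0: b1 xor a5 = 14
byte 1: 00 xor 89 = 89
byte 2: eb xor ce = 25
byte 3: 3a xor 07 = 3d
byte 4: 5a xor a5 = ff
byte 5: 85 xor 89 = 0c
byte 6: c5 xor ce = 0b
byte 7: 90 xor 07 = 97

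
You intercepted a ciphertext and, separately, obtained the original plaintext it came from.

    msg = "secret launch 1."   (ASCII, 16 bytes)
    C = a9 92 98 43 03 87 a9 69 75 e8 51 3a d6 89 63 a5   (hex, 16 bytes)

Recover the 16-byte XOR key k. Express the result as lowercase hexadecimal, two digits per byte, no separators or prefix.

daf7fb3166f38905149d3f59bea9528b

Since C = msg ⊕ k, XORing both sides with msg gives k = msg ⊕ C.
73 ⊕ a9 = da
65 ⊕ 92 = f7
63 ⊕ 98 = fb
72 ⊕ 43 = 31
65 ⊕ 03 = 66
74 ⊕ 87 = f3
20 ⊕ a9 = 89
6c ⊕ 69 = 05
61 ⊕ 75 = 14
75 ⊕ e8 = 9d
6e ⊕ 51 = 3f
63 ⊕ 3a = 59
68 ⊕ d6 = be
20 ⊕ 89 = a9
31 ⊕ 63 = 52
2e ⊕ a5 = 8b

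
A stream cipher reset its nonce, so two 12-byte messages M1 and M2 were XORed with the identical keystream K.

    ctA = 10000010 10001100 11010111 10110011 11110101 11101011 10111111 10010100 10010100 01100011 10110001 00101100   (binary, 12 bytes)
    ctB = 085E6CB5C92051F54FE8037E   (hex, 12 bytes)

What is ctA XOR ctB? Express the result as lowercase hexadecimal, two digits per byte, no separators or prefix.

ctA ⊕ ctB = (M1 ⊕ K) ⊕ (M2 ⊕ K) = M1 ⊕ M2 — the shared key cancels under XOR.
82 ⊕ 08 = 8a
8c ⊕ 5e = d2
d7 ⊕ 6c = bb
b3 ⊕ b5 = 06
f5 ⊕ c9 = 3c
eb ⊕ 20 = cb
bf ⊕ 51 = ee
94 ⊕ f5 = 61
94 ⊕ 4f = db
63 ⊕ e8 = 8b
b1 ⊕ 03 = b2
2c ⊕ 7e = 52

8ad2bb063ccbee61db8bb252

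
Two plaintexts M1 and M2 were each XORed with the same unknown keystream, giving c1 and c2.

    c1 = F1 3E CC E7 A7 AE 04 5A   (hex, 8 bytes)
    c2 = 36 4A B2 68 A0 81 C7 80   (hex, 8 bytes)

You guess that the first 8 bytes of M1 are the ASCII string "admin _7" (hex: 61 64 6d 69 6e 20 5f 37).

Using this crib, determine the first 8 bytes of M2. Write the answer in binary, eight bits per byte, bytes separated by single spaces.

10100110 00010000 00010011 11100110 01101001 00001111 10011100 11101101

First, c1 ⊕ c2 = (M1 ⊕ K) ⊕ (M2 ⊕ K) = M1 ⊕ M2, so the key drops out. Then M2 = (M1 ⊕ M2) ⊕ M1 over the first 8 bytes.
byte 0: (f1 ⊕ 36) ⊕ 61 = c7 ⊕ 61 = a6
byte 1: (3e ⊕ 4a) ⊕ 64 = 74 ⊕ 64 = 10
byte 2: (cc ⊕ b2) ⊕ 6d = 7e ⊕ 6d = 13
byte 3: (e7 ⊕ 68) ⊕ 69 = 8f ⊕ 69 = e6
byte 4: (a7 ⊕ a0) ⊕ 6e = 07 ⊕ 6e = 69
byte 5: (ae ⊕ 81) ⊕ 20 = 2f ⊕ 20 = 0f
byte 6: (04 ⊕ c7) ⊕ 5f = c3 ⊕ 5f = 9c
byte 7: (5a ⊕ 80) ⊕ 37 = da ⊕ 37 = ed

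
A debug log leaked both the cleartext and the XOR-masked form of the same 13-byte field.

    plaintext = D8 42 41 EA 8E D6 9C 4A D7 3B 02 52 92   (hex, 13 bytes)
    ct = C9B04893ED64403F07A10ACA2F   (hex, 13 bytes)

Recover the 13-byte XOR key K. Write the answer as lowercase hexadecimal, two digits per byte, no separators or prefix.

Since ct = plaintext ⊕ K, XORing both sides with plaintext gives K = plaintext ⊕ ct.
d8 xor c9 = 11
42 xor b0 = f2
41 xor 48 = 09
ea xor 93 = 79
8e xor ed = 63
d6 xor 64 = b2
9c xor 40 = dc
4a xor 3f = 75
d7 xor 07 = d0
3b xor a1 = 9a
02 xor 0a = 08
52 xor ca = 98
92 xor 2f = bd

11f2097963b2dc75d09a0898bd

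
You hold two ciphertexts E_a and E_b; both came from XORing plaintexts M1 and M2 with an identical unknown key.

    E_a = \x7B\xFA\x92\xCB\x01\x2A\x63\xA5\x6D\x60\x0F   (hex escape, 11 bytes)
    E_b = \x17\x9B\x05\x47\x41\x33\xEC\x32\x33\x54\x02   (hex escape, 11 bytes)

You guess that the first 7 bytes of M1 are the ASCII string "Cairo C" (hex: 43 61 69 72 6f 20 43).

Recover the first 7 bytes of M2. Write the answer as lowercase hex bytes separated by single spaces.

2f 00 fe fe 2f 39 cc

First, E_a ⊕ E_b = (M1 ⊕ K) ⊕ (M2 ⊕ K) = M1 ⊕ M2, so the key drops out. Then M2 = (M1 ⊕ M2) ⊕ M1 over the first 7 bytes.
byte 0: (7b XOR 17) XOR 43 = 6c XOR 43 = 2f
byte 1: (fa XOR 9b) XOR 61 = 61 XOR 61 = 00
byte 2: (92 XOR 05) XOR 69 = 97 XOR 69 = fe
byte 3: (cb XOR 47) XOR 72 = 8c XOR 72 = fe
byte 4: (01 XOR 41) XOR 6f = 40 XOR 6f = 2f
byte 5: (2a XOR 33) XOR 20 = 19 XOR 20 = 39
byte 6: (63 XOR ec) XOR 43 = 8f XOR 43 = cc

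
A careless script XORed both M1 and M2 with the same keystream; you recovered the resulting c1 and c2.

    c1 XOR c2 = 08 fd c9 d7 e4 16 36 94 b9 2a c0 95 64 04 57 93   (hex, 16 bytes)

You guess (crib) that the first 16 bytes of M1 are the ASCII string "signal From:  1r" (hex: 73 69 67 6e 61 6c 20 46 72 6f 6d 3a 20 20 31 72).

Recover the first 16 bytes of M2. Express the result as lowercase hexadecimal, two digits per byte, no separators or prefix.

Since c1 ⊕ c2 = M1 ⊕ M2, XORing with the guessed M1 bytes yields the corresponding M2 bytes: M2 = (c1 ⊕ c2) ⊕ M1.
byte 0: 08 XOR 73 = 7b
byte 1: fd XOR 69 = 94
byte 2: c9 XOR 67 = ae
byte 3: d7 XOR 6e = b9
byte 4: e4 XOR 61 = 85
byte 5: 16 XOR 6c = 7a
byte 6: 36 XOR 20 = 16
byte 7: 94 XOR 46 = d2
byte 8: b9 XOR 72 = cb
byte 9: 2a XOR 6f = 45
byte 10: c0 XOR 6d = ad
byte 11: 95 XOR 3a = af
byte 12: 64 XOR 20 = 44
byte 13: 04 XOR 20 = 24
byte 14: 57 XOR 31 = 66
byte 15: 93 XOR 72 = e1

7b94aeb9857a16d2cb45adaf442466e1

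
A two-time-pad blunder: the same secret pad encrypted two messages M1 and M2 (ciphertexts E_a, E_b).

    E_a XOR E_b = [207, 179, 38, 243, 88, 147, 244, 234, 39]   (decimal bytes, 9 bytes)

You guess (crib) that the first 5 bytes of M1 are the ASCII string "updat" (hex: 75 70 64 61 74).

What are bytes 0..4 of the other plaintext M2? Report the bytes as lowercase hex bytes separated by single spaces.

Since E_a ⊕ E_b = M1 ⊕ M2, XORing with the guessed M1 bytes yields the corresponding M2 bytes: M2 = (E_a ⊕ E_b) ⊕ M1.
207 xor 117 = 186
179 xor 112 = 195
 38 xor 100 =  66
243 xor  97 = 146
 88 xor 116 =  44

ba c3 42 92 2c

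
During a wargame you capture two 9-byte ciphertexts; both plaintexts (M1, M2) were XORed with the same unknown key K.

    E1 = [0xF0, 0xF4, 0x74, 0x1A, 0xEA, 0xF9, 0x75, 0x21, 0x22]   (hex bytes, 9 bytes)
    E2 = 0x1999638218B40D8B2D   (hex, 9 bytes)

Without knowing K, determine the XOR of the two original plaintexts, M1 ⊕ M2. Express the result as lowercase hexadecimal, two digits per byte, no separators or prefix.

E1 ⊕ E2 = (M1 ⊕ K) ⊕ (M2 ⊕ K) = M1 ⊕ M2 — the shared key cancels under XOR.
240 xor  25 = 233
244 xor 153 = 109
116 xor  99 =  23
 26 xor 130 = 152
234 xor  24 = 242
249 xor 180 =  77
117 xor  13 = 120
 33 xor 139 = 170
 34 xor  45 =  15

e96d1798f24d78aa0f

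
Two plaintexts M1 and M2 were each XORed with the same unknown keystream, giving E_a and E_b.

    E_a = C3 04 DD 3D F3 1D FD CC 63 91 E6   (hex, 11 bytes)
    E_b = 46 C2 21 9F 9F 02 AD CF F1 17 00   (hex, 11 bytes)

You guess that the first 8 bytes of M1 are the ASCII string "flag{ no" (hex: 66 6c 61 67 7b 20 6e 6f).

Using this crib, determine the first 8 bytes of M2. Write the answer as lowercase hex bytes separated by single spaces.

e3 aa 9d c5 17 3f 3e 6c

First, E_a ⊕ E_b = (M1 ⊕ K) ⊕ (M2 ⊕ K) = M1 ⊕ M2, so the key drops out. Then M2 = (M1 ⊕ M2) ⊕ M1 over the first 8 bytes.
byte 0: (c3 ^ 46) ^ 66 = 85 ^ 66 = e3
byte 1: (04 ^ c2) ^ 6c = c6 ^ 6c = aa
byte 2: (dd ^ 21) ^ 61 = fc ^ 61 = 9d
byte 3: (3d ^ 9f) ^ 67 = a2 ^ 67 = c5
byte 4: (f3 ^ 9f) ^ 7b = 6c ^ 7b = 17
byte 5: (1d ^ 02) ^ 20 = 1f ^ 20 = 3f
byte 6: (fd ^ ad) ^ 6e = 50 ^ 6e = 3e
byte 7: (cc ^ cf) ^ 6f = 03 ^ 6f = 6c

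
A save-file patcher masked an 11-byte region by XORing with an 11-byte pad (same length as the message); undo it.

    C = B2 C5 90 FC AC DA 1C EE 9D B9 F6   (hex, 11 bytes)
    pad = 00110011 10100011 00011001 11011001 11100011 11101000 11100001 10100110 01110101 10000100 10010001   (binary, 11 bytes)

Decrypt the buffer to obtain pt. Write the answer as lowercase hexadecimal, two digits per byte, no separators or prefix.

XOR is its own inverse, so applying the key byte-wise gives the result directly.
178 ^  51 = 129
197 ^ 163 = 102
144 ^  25 = 137
252 ^ 217 =  37
172 ^ 227 =  79
218 ^ 232 =  50
 28 ^ 225 = 253
238 ^ 166 =  72
157 ^ 117 = 232
185 ^ 132 =  61
246 ^ 145 = 103

816689254f32fd48e83d67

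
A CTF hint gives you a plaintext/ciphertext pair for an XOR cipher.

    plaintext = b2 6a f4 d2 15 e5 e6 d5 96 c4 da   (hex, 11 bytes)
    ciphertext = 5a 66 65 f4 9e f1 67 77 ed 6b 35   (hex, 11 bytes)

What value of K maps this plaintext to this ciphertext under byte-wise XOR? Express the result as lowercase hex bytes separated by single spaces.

Since ciphertext = plaintext ⊕ K, XORing both sides with plaintext gives K = plaintext ⊕ ciphertext.
178 ^  90 = 232
106 ^ 102 =  12
244 ^ 101 = 145
210 ^ 244 =  38
 21 ^ 158 = 139
229 ^ 241 =  20
230 ^ 103 = 129
213 ^ 119 = 162
150 ^ 237 = 123
196 ^ 107 = 175
218 ^  53 = 239

e8 0c 91 26 8b 14 81 a2 7b af ef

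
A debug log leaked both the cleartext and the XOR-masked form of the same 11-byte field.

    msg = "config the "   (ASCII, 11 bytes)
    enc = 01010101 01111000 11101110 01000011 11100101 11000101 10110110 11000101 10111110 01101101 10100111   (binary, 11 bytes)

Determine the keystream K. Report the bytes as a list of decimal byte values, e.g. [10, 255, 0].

Since enc = msg ⊕ K, XORing both sides with msg gives K = msg ⊕ enc.
 99 xor  85 =  54
111 xor 120 =  23
110 xor 238 = 128
102 xor  67 =  37
105 xor 229 = 140
103 xor 197 = 162
 32 xor 182 = 150
116 xor 197 = 177
104 xor 190 = 214
101 xor 109 =   8
 32 xor 167 = 135

[54, 23, 128, 37, 140, 162, 150, 177, 214, 8, 135]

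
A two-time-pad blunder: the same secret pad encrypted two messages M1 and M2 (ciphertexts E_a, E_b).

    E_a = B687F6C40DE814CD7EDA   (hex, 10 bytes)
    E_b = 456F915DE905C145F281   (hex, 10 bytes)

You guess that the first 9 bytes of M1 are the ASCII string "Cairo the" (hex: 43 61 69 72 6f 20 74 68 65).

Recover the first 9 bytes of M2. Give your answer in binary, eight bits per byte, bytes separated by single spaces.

First, E_a ⊕ E_b = (M1 ⊕ K) ⊕ (M2 ⊕ K) = M1 ⊕ M2, so the key drops out. Then M2 = (M1 ⊕ M2) ⊕ M1 over the first 9 bytes.
byte 0: (b6 XOR 45) XOR 43 = f3 XOR 43 = b0
byte 1: (87 XOR 6f) XOR 61 = e8 XOR 61 = 89
byte 2: (f6 XOR 91) XOR 69 = 67 XOR 69 = 0e
byte 3: (c4 XOR 5d) XOR 72 = 99 XOR 72 = eb
byte 4: (0d XOR e9) XOR 6f = e4 XOR 6f = 8b
byte 5: (e8 XOR 05) XOR 20 = ed XOR 20 = cd
byte 6: (14 XOR c1) XOR 74 = d5 XOR 74 = a1
byte 7: (cd XOR 45) XOR 68 = 88 XOR 68 = e0
byte 8: (7e XOR f2) XOR 65 = 8c XOR 65 = e9

10110000 10001001 00001110 11101011 10001011 11001101 10100001 11100000 11101001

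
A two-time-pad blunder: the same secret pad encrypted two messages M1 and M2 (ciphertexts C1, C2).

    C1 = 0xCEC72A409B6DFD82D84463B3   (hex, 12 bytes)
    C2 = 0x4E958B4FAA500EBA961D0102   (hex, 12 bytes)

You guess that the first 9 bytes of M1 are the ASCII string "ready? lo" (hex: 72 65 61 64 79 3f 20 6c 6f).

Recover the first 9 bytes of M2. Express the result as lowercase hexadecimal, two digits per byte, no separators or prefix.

f237c06b4802d35421

First, C1 ⊕ C2 = (M1 ⊕ K) ⊕ (M2 ⊕ K) = M1 ⊕ M2, so the key drops out. Then M2 = (M1 ⊕ M2) ⊕ M1 over the first 9 bytes.
byte 0: (ce ^ 4e) ^ 72 = 80 ^ 72 = f2
byte 1: (c7 ^ 95) ^ 65 = 52 ^ 65 = 37
byte 2: (2a ^ 8b) ^ 61 = a1 ^ 61 = c0
byte 3: (40 ^ 4f) ^ 64 = 0f ^ 64 = 6b
byte 4: (9b ^ aa) ^ 79 = 31 ^ 79 = 48
byte 5: (6d ^ 50) ^ 3f = 3d ^ 3f = 02
byte 6: (fd ^ 0e) ^ 20 = f3 ^ 20 = d3
byte 7: (82 ^ ba) ^ 6c = 38 ^ 6c = 54
byte 8: (d8 ^ 96) ^ 6f = 4e ^ 6f = 21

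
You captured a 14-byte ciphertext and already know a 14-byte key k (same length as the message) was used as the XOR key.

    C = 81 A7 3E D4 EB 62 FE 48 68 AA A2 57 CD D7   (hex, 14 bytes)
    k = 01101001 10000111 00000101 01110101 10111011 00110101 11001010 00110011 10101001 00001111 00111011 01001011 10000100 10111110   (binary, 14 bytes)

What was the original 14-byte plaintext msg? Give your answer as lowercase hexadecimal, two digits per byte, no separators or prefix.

byte 0: 10000001 XOR 01101001 = 11101000
byte 1: 10100111 XOR 10000111 = 00100000
byte 2: 00111110 XOR 00000101 = 00111011
byte 3: 11010100 XOR 01110101 = 10100001
byte 4: 11101011 XOR 10111011 = 01010000
byte 5: 01100010 XOR 00110101 = 01010111
byte 6: 11111110 XOR 11001010 = 00110100
byte 7: 01001000 XOR 00110011 = 01111011
byte 8: 01101000 XOR 10101001 = 11000001
byte 9: 10101010 XOR 00001111 = 10100101
byte 10: 10100010 XOR 00111011 = 10011001
byte 11: 01010111 XOR 01001011 = 00011100
byte 12: 11001101 XOR 10000100 = 01001001
byte 13: 11010111 XOR 10111110 = 01101001

e8203ba15057347bc1a5991c4969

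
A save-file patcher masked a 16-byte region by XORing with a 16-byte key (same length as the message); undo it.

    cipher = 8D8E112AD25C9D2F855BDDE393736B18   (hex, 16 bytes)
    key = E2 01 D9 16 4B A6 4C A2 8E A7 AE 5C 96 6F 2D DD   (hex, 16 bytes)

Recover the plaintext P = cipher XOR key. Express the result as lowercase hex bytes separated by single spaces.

6f 8f c8 3c 99 fa d1 8d 0b fc 73 bf 05 1c 46 c5

byte 0: 8d XOR e2 = 6f
byte 1: 8e XOR 01 = 8f
byte 2: 11 XOR d9 = c8
byte 3: 2a XOR 16 = 3c
byte 4: d2 XOR 4b = 99
byte 5: 5c XOR a6 = fa
byte 6: 9d XOR 4c = d1
byte 7: 2f XOR a2 = 8d
byte 8: 85 XOR 8e = 0b
byte 9: 5b XOR a7 = fc
byte 10: dd XOR ae = 73
byte 11: e3 XOR 5c = bf
byte 12: 93 XOR 96 = 05
byte 13: 73 XOR 6f = 1c
byte 14: 6b XOR 2d = 46
byte 15: 18 XOR dd = c5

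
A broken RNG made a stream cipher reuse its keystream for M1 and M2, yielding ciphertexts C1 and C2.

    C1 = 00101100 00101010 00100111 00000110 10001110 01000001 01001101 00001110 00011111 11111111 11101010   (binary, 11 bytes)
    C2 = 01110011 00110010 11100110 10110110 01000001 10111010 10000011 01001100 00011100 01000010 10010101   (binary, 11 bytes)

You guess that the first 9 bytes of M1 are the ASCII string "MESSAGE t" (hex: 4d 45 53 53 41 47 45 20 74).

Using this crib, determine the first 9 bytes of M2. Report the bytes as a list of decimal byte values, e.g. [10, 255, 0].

[18, 93, 146, 227, 142, 188, 139, 98, 119]

First, C1 ⊕ C2 = (M1 ⊕ K) ⊕ (M2 ⊕ K) = M1 ⊕ M2, so the key drops out. Then M2 = (M1 ⊕ M2) ⊕ M1 over the first 9 bytes.
byte 0: (2c XOR 73) XOR 4d = 5f XOR 4d = 12
byte 1: (2a XOR 32) XOR 45 = 18 XOR 45 = 5d
byte 2: (27 XOR e6) XOR 53 = c1 XOR 53 = 92
byte 3: (06 XOR b6) XOR 53 = b0 XOR 53 = e3
byte 4: (8e XOR 41) XOR 41 = cf XOR 41 = 8e
byte 5: (41 XOR ba) XOR 47 = fb XOR 47 = bc
byte 6: (4d XOR 83) XOR 45 = ce XOR 45 = 8b
byte 7: (0e XOR 4c) XOR 20 = 42 XOR 20 = 62
byte 8: (1f XOR 1c) XOR 74 = 03 XOR 74 = 77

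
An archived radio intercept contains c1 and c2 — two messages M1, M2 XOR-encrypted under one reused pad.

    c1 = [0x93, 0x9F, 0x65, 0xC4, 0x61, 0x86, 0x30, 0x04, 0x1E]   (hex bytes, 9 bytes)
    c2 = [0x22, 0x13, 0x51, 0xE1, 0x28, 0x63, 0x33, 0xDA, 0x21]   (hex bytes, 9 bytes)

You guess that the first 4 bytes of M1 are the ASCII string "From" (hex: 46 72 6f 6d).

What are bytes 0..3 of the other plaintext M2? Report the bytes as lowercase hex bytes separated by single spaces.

First, c1 ⊕ c2 = (M1 ⊕ K) ⊕ (M2 ⊕ K) = M1 ⊕ M2, so the key drops out. Then M2 = (M1 ⊕ M2) ⊕ M1 over the first 4 bytes.
byte 0: (93 XOR 22) XOR 46 = b1 XOR 46 = f7
byte 1: (9f XOR 13) XOR 72 = 8c XOR 72 = fe
byte 2: (65 XOR 51) XOR 6f = 34 XOR 6f = 5b
byte 3: (c4 XOR e1) XOR 6d = 25 XOR 6d = 48

f7 fe 5b 48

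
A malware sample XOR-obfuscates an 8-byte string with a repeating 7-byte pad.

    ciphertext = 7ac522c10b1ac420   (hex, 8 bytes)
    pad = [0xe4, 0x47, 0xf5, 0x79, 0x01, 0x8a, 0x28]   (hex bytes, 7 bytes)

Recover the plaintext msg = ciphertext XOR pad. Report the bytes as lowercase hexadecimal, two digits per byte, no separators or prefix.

The 7-byte key repeats, so the effective keystream is e4 47 f5 79 01 8a 28 e4.
byte 0: 122 xor 228 = 158
byte 1: 197 xor  71 = 130
byte 2:  34 xor 245 = 215
byte 3: 193 xor 121 = 184
byte 4:  11 xor   1 =  10
byte 5:  26 xor 138 = 144
byte 6: 196 xor  40 = 236
byte 7:  32 xor 228 = 196

9e82d7b80a90ecc4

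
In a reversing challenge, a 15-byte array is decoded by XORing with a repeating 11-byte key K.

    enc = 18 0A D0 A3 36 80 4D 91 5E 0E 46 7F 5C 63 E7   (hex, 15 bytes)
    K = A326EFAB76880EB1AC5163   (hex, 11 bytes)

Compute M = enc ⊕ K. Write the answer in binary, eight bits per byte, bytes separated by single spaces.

The 11-byte key repeats, so the effective keystream is a3 26 ef ab 76 88 0e b1 ac 51 63 a3 26 ef ab.
byte 0:  24 xor 163 = 187
byte 1:  10 xor  38 =  44
byte 2: 208 xor 239 =  63
byte 3: 163 xor 171 =   8
byte 4:  54 xor 118 =  64
byte 5: 128 xor 136 =   8
byte 6:  77 xor  14 =  67
byte 7: 145 xor 177 =  32
byte 8:  94 xor 172 = 242
byte 9:  14 xor  81 =  95
byte 10:  70 xor  99 =  37
byte 11: 127 xor 163 = 220
byte 12:  92 xor  38 = 122
byte 13:  99 xor 239 = 140
byte 14: 231 xor 171 =  76

10111011 00101100 00111111 00001000 01000000 00001000 01000011 00100000 11110010 01011111 00100101 11011100 01111010 10001100 01001100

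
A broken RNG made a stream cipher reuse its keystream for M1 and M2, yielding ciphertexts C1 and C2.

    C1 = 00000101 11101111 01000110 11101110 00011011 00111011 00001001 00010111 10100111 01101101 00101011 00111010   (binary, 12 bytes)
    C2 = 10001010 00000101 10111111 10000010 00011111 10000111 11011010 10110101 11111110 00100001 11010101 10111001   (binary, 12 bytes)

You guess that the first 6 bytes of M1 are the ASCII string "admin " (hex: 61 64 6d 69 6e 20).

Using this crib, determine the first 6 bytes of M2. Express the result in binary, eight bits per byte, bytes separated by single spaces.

First, C1 ⊕ C2 = (M1 ⊕ K) ⊕ (M2 ⊕ K) = M1 ⊕ M2, so the key drops out. Then M2 = (M1 ⊕ M2) ⊕ M1 over the first 6 bytes.
byte 0: (05 ^ 8a) ^ 61 = 8f ^ 61 = ee
byte 1: (ef ^ 05) ^ 64 = ea ^ 64 = 8e
byte 2: (46 ^ bf) ^ 6d = f9 ^ 6d = 94
byte 3: (ee ^ 82) ^ 69 = 6c ^ 69 = 05
byte 4: (1b ^ 1f) ^ 6e = 04 ^ 6e = 6a
byte 5: (3b ^ 87) ^ 20 = bc ^ 20 = 9c

11101110 10001110 10010100 00000101 01101010 10011100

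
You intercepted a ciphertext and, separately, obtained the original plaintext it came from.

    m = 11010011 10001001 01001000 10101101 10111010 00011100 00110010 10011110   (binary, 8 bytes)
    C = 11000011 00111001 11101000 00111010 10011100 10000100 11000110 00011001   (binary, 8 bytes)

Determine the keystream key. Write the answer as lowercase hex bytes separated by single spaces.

Since C = m ⊕ key, XORing both sides with m gives key = m ⊕ C.
byte 0: d3 ⊕ c3 = 10
byte 1: 89 ⊕ 39 = b0
byte 2: 48 ⊕ e8 = a0
byte 3: ad ⊕ 3a = 97
byte 4: ba ⊕ 9c = 26
byte 5: 1c ⊕ 84 = 98
byte 6: 32 ⊕ c6 = f4
byte 7: 9e ⊕ 19 = 87

10 b0 a0 97 26 98 f4 87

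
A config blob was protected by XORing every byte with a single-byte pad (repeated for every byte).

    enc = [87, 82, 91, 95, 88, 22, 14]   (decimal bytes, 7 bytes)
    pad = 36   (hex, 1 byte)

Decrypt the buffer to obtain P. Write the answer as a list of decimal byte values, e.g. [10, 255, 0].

[97, 100, 109, 105, 110, 32, 56]

The 1-byte key repeats, so the effective keystream is 36 36 36 36 36 36 36.
byte 0: 57 XOR 36 = 61
byte 1: 52 XOR 36 = 64
byte 2: 5b XOR 36 = 6d
byte 3: 5f XOR 36 = 69
byte 4: 58 XOR 36 = 6e
byte 5: 16 XOR 36 = 20
byte 6: 0e XOR 36 = 38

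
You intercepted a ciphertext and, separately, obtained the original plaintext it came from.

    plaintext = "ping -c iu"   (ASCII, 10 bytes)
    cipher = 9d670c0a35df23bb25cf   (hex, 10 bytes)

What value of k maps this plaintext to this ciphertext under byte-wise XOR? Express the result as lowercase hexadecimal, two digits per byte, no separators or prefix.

ed0e626d15f2409b4cba

Since cipher = plaintext ⊕ k, XORing both sides with plaintext gives k = plaintext ⊕ cipher.
byte 0: 70 XOR 9d = ed
byte 1: 69 XOR 67 = 0e
byte 2: 6e XOR 0c = 62
byte 3: 67 XOR 0a = 6d
byte 4: 20 XOR 35 = 15
byte 5: 2d XOR df = f2
byte 6: 63 XOR 23 = 40
byte 7: 20 XOR bb = 9b
byte 8: 69 XOR 25 = 4c
byte 9: 75 XOR cf = ba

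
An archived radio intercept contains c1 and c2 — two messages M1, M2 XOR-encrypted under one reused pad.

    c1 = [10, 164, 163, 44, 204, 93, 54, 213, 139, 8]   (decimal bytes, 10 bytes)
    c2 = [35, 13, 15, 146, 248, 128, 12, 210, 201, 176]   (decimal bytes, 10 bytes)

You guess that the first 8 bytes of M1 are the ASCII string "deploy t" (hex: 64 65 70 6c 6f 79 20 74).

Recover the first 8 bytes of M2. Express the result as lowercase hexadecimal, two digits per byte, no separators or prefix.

4dccdcd25ba41a73

First, c1 ⊕ c2 = (M1 ⊕ K) ⊕ (M2 ⊕ K) = M1 ⊕ M2, so the key drops out. Then M2 = (M1 ⊕ M2) ⊕ M1 over the first 8 bytes.
byte 0: (0a ⊕ 23) ⊕ 64 = 29 ⊕ 64 = 4d
byte 1: (a4 ⊕ 0d) ⊕ 65 = a9 ⊕ 65 = cc
byte 2: (a3 ⊕ 0f) ⊕ 70 = ac ⊕ 70 = dc
byte 3: (2c ⊕ 92) ⊕ 6c = be ⊕ 6c = d2
byte 4: (cc ⊕ f8) ⊕ 6f = 34 ⊕ 6f = 5b
byte 5: (5d ⊕ 80) ⊕ 79 = dd ⊕ 79 = a4
byte 6: (36 ⊕ 0c) ⊕ 20 = 3a ⊕ 20 = 1a
byte 7: (d5 ⊕ d2) ⊕ 74 = 07 ⊕ 74 = 73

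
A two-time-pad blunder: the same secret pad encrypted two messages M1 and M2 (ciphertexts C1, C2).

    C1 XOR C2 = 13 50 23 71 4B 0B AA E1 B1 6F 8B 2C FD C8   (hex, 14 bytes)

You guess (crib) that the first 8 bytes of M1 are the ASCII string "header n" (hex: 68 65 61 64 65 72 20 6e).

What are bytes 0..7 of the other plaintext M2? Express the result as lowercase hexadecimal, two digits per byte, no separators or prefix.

7b3542152e798a8f

Since C1 ⊕ C2 = M1 ⊕ M2, XORing with the guessed M1 bytes yields the corresponding M2 bytes: M2 = (C1 ⊕ C2) ⊕ M1.
13 ⊕ 68 = 7b
50 ⊕ 65 = 35
23 ⊕ 61 = 42
71 ⊕ 64 = 15
4b ⊕ 65 = 2e
0b ⊕ 72 = 79
aa ⊕ 20 = 8a
e1 ⊕ 6e = 8f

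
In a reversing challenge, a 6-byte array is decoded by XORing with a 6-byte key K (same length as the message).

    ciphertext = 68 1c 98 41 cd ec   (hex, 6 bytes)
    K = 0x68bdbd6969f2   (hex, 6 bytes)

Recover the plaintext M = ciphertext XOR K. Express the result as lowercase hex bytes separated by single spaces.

00 a1 25 28 a4 1e

XOR is its own inverse, so applying the key byte-wise gives the result directly.
68 ^ 68 = 00
1c ^ bd = a1
98 ^ bd = 25
41 ^ 69 = 28
cd ^ 69 = a4
ec ^ f2 = 1e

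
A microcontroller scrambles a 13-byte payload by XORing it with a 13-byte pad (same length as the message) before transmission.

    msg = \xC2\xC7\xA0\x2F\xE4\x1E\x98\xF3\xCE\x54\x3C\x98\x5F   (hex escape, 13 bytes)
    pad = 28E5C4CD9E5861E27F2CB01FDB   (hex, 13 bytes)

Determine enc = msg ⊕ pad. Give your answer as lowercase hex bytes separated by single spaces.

ea 22 64 e2 7a 46 f9 11 b1 78 8c 87 84

XOR is its own inverse, so applying the key byte-wise gives the result directly.
11000010 ⊕ 00101000 = 11101010
11000111 ⊕ 11100101 = 00100010
10100000 ⊕ 11000100 = 01100100
00101111 ⊕ 11001101 = 11100010
11100100 ⊕ 10011110 = 01111010
00011110 ⊕ 01011000 = 01000110
10011000 ⊕ 01100001 = 11111001
11110011 ⊕ 11100010 = 00010001
11001110 ⊕ 01111111 = 10110001
01010100 ⊕ 00101100 = 01111000
00111100 ⊕ 10110000 = 10001100
10011000 ⊕ 00011111 = 10000111
01011111 ⊕ 11011011 = 10000100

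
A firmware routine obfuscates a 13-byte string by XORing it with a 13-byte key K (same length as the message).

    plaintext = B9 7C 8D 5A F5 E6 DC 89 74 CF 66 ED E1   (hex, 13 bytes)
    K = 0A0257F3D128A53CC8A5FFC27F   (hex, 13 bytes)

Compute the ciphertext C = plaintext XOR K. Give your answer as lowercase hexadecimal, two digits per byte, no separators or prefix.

b37edaa924ce79b5bc6a992f9e

XOR is its own inverse, so applying the key byte-wise gives the result directly.
b9 ⊕ 0a = b3
7c ⊕ 02 = 7e
8d ⊕ 57 = da
5a ⊕ f3 = a9
f5 ⊕ d1 = 24
e6 ⊕ 28 = ce
dc ⊕ a5 = 79
89 ⊕ 3c = b5
74 ⊕ c8 = bc
cf ⊕ a5 = 6a
66 ⊕ ff = 99
ed ⊕ c2 = 2f
e1 ⊕ 7f = 9e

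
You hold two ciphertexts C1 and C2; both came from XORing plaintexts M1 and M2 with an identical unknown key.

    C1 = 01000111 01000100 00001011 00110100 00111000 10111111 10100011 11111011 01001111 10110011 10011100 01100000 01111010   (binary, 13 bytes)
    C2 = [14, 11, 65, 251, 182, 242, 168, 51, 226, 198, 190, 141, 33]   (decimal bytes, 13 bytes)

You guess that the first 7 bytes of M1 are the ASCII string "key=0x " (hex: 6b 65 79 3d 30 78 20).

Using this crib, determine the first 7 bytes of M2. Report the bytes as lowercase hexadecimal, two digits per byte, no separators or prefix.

First, C1 ⊕ C2 = (M1 ⊕ K) ⊕ (M2 ⊕ K) = M1 ⊕ M2, so the key drops out. Then M2 = (M1 ⊕ M2) ⊕ M1 over the first 7 bytes.
byte 0: (47 XOR 0e) XOR 6b = 49 XOR 6b = 22
byte 1: (44 XOR 0b) XOR 65 = 4f XOR 65 = 2a
byte 2: (0b XOR 41) XOR 79 = 4a XOR 79 = 33
byte 3: (34 XOR fb) XOR 3d = cf XOR 3d = f2
byte 4: (38 XOR b6) XOR 30 = 8e XOR 30 = be
byte 5: (bf XOR f2) XOR 78 = 4d XOR 78 = 35
byte 6: (a3 XOR a8) XOR 20 = 0b XOR 20 = 2b

222a33f2be352b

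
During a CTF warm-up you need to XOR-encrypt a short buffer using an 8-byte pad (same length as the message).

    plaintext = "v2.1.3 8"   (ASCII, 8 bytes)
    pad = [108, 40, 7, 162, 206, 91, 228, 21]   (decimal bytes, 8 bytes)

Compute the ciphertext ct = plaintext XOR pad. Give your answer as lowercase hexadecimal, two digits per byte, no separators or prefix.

XOR is its own inverse, so applying the key byte-wise gives the result directly.
byte 0: 76 xor 6c = 1a
byte 1: 32 xor 28 = 1a
byte 2: 2e xor 07 = 29
byte 3: 31 xor a2 = 93
byte 4: 2e xor ce = e0
byte 5: 33 xor 5b = 68
byte 6: 20 xor e4 = c4
byte 7: 38 xor 15 = 2d

1a1a2993e068c42d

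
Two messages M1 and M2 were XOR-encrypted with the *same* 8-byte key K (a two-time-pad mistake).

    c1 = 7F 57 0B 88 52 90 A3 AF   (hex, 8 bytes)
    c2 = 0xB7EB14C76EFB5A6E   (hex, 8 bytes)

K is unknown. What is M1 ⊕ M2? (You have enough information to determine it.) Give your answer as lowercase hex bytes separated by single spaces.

c1 ⊕ c2 = (M1 ⊕ K) ⊕ (M2 ⊕ K) = M1 ⊕ M2 — the shared key cancels under XOR.
7f ⊕ b7 = c8
57 ⊕ eb = bc
0b ⊕ 14 = 1f
88 ⊕ c7 = 4f
52 ⊕ 6e = 3c
90 ⊕ fb = 6b
a3 ⊕ 5a = f9
af ⊕ 6e = c1

c8 bc 1f 4f 3c 6b f9 c1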